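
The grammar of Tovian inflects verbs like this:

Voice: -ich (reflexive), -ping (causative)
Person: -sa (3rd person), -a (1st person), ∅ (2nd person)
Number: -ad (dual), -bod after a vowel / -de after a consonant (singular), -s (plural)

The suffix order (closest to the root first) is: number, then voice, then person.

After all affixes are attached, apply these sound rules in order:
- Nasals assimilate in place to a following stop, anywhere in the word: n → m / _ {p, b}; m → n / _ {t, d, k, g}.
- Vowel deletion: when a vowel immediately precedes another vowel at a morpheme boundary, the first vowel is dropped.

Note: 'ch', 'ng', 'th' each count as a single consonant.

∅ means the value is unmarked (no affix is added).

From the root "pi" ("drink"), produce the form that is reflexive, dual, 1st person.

padicha

Attach number dual -ad → piad.
Attach voice reflexive -ich → piadich.
Attach person 1st person -a → piadicha.
Nasal assimilation: no change.
Apply vowel deletion: piadicha → padicha.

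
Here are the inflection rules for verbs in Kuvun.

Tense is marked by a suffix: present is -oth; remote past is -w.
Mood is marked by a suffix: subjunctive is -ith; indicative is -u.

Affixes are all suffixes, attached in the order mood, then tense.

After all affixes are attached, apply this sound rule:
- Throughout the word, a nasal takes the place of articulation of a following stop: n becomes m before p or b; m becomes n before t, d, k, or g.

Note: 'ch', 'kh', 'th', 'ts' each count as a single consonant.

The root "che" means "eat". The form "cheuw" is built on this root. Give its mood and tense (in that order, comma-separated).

Segment: che-u-w.
mood: -u → indicative.
tense: -w → remote past.

indicative, remote past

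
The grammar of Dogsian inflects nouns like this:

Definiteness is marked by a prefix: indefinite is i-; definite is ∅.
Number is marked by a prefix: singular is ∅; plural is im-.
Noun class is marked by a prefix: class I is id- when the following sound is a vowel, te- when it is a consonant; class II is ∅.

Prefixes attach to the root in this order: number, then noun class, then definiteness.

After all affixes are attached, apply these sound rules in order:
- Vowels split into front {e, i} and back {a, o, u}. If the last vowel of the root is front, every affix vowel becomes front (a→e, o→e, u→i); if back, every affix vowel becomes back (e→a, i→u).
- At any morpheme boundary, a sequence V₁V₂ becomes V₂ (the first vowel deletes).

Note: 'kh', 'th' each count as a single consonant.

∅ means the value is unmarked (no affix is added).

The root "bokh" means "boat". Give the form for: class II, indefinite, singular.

number = singular: zero marking, form stays bokh.
noun class = class II: zero marking, form stays bokh.
Attach definiteness indefinite i- → ibokh.
Apply vowel harmony: ibokh → ubokh.
Vowel deletion: no change.

ubokh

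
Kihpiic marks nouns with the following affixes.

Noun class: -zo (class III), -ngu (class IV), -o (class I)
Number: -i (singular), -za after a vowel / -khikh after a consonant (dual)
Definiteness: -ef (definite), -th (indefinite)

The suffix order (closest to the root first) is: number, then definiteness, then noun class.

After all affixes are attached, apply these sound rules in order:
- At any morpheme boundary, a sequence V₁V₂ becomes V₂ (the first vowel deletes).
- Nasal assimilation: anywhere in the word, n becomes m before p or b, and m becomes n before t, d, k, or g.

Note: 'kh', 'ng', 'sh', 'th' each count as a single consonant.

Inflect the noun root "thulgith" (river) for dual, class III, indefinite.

Attach number dual -khikh (after consonant 'th') → thulgithkhikh.
Attach definiteness indefinite -th → thulgithkhikhth.
Attach noun class class III -zo → thulgithkhikhthzo.
Vowel deletion: no change.
Nasal assimilation: no change.

thulgithkhikhthzo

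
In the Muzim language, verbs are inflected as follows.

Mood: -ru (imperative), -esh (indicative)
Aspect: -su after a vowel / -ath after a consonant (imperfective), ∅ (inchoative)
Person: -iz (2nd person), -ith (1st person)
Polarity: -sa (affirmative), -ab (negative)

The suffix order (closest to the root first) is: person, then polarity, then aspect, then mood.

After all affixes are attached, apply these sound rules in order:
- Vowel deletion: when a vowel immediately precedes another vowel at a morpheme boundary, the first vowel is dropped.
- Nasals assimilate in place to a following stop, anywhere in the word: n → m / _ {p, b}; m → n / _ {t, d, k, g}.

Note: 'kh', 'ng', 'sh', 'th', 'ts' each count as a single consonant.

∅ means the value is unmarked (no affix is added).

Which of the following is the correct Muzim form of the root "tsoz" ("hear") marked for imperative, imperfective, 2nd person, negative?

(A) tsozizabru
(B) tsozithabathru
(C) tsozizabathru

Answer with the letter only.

C

Attach person 2nd person -iz → tsoziz.
Attach polarity negative -ab → tsozizab.
Attach aspect imperfective -ath (after consonant 'b') → tsozizabath.
Attach mood imperative -ru → tsozizabathru.
Vowel deletion: no change.
Nasal assimilation: no change.
So the correct form is tsozizabathru, option (C).
(B) tsozithabathru is wrong: it uses 1st person instead of 2nd person for person.
(A) tsozizabru is wrong: it uses inchoative instead of imperfective for aspect.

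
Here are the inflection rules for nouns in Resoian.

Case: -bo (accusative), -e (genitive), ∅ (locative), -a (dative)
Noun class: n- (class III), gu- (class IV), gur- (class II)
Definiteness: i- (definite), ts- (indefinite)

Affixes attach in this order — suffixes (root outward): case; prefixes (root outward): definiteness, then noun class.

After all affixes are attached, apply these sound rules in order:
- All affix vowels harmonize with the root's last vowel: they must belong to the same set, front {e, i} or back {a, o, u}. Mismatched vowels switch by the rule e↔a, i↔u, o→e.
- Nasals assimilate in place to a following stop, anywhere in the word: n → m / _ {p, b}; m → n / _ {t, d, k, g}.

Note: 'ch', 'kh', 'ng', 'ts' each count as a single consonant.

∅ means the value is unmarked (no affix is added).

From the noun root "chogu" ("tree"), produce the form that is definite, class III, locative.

case = locative: zero marking, form stays chogu.
Attach definiteness definite i- → ichogu.
Attach noun class class III n- → nichogu.
Apply vowel harmony: nichogu → nuchogu.
Nasal assimilation: no change.

nuchogu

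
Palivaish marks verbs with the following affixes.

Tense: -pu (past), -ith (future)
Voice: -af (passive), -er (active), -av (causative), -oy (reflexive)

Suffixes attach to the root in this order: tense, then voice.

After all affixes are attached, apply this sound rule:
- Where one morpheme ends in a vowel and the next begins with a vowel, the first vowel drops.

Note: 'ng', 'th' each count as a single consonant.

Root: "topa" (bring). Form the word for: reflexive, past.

topapoy

Attach tense past -pu → topapu.
Attach voice reflexive -oy → topapuoy.
Apply vowel deletion: topapuoy → topapoy.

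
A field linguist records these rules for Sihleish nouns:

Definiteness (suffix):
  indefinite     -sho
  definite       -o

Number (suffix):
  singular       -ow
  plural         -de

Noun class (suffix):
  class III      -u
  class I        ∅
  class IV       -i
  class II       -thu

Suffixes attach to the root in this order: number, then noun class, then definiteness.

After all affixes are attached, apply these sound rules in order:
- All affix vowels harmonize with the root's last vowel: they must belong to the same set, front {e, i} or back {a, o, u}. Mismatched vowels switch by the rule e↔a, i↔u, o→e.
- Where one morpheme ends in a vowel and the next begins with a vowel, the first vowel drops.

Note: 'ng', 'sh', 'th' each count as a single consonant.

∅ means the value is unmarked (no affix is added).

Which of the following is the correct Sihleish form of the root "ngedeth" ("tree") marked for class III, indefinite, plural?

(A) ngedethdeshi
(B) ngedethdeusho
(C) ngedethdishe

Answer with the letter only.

C

Attach number plural -de → ngedethde.
Attach noun class class III -u → ngedethdeu.
Attach definiteness indefinite -sho → ngedethdeusho.
Apply vowel harmony: ngedethdeusho → ngedethdeishe.
Apply vowel deletion: ngedethdeishe → ngedethdishe.
So the correct form is ngedethdishe, option (C).
(B) ngedethdeusho is wrong: it fails to apply the sound rule(s).
(A) ngedethdeshi is wrong: it has the affixes in the wrong order.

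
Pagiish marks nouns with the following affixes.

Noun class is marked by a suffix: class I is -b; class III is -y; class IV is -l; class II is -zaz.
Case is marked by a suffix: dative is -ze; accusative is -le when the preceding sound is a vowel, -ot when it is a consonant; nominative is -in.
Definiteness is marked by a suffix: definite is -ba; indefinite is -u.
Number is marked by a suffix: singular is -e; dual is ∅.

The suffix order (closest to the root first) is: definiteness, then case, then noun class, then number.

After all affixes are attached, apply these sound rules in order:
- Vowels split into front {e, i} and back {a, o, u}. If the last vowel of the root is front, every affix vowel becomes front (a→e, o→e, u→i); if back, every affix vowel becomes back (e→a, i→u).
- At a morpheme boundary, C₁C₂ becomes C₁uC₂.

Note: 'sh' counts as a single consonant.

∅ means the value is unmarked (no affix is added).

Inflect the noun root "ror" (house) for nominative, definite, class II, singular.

Attach definiteness definite -ba → rorba.
Attach case nominative -in → rorbain.
Attach noun class class II -zaz → rorbainzaz.
Attach number singular -e → rorbainzaze.
Apply vowel harmony: rorbainzaze → rorbaunzaza.
Apply epenthesis: rorbaunzaza → rorubaunuzaza.

rorubaunuzaza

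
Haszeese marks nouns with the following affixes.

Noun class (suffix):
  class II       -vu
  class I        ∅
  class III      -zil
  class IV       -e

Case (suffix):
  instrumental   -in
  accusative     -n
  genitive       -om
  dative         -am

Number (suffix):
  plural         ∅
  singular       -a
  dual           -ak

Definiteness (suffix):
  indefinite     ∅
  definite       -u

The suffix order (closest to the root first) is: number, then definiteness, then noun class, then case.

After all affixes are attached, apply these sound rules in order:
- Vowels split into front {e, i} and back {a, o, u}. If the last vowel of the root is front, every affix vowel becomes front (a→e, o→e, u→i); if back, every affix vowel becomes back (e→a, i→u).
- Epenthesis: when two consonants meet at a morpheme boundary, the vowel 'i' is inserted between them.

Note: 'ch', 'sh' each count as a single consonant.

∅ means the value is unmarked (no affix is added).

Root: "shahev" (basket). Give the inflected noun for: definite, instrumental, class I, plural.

shaheviin

number = plural: zero marking, form stays shahev.
Attach definiteness definite -u → shahevu.
noun class = class I: zero marking, form stays shahevu.
Attach case instrumental -in → shahevuin.
Apply vowel harmony: shahevuin → shaheviin.
Epenthesis: no change.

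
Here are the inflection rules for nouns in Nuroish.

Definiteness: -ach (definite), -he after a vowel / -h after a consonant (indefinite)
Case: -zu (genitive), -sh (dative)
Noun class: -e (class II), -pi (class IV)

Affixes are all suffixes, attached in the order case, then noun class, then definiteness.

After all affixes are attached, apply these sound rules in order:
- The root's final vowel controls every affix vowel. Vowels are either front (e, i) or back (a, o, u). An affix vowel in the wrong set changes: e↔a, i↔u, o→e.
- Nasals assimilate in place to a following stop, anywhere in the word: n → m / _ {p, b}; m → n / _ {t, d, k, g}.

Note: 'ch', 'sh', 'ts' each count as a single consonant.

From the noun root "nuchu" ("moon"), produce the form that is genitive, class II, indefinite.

Attach case genitive -zu → nuchuzu.
Attach noun class class II -e → nuchuzue.
Attach definiteness indefinite -he (after vowel 'e') → nuchuzuehe.
Apply vowel harmony: nuchuzuehe → nuchuzuaha.
Nasal assimilation: no change.

nuchuzuaha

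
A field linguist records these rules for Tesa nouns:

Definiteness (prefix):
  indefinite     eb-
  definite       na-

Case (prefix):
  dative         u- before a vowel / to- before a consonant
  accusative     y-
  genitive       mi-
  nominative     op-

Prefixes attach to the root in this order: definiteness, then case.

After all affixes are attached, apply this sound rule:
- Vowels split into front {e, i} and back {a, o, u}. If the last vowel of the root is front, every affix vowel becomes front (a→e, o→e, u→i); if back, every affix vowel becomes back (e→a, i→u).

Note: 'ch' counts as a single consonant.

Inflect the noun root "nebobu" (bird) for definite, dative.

Attach definiteness definite na- → nanebobu.
Attach case dative to- (before consonant 'n') → tonanebobu.
Vowel harmony: no change.

tonanebobu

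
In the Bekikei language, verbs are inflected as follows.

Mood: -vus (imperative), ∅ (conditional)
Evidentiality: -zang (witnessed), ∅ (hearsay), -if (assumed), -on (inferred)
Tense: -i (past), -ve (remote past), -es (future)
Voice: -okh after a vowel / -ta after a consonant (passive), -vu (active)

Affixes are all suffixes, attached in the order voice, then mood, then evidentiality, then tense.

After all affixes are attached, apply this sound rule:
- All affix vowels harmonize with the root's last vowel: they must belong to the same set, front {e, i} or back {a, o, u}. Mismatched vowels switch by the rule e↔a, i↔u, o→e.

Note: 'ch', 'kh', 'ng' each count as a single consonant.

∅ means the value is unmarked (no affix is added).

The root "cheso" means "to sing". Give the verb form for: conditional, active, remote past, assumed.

Attach voice active -vu → chesovu.
mood = conditional: zero marking, form stays chesovu.
Attach evidentiality assumed -if → chesovuif.
Attach tense remote past -ve → chesovuifve.
Apply vowel harmony: chesovuifve → chesovuufva.

chesovuufva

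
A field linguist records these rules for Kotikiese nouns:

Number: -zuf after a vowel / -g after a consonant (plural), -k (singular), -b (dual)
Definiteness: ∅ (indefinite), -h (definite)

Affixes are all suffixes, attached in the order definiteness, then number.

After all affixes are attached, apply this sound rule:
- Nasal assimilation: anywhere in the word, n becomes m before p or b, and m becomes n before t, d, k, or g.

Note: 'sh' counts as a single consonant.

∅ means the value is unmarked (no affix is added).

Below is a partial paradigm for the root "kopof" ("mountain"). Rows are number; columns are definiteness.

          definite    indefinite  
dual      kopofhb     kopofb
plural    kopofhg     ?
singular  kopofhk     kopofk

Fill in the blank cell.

definiteness = indefinite: zero marking, form stays kopof.
Attach number plural -g (after consonant 'f') → kopofg.
Nasal assimilation: no change.

kopofg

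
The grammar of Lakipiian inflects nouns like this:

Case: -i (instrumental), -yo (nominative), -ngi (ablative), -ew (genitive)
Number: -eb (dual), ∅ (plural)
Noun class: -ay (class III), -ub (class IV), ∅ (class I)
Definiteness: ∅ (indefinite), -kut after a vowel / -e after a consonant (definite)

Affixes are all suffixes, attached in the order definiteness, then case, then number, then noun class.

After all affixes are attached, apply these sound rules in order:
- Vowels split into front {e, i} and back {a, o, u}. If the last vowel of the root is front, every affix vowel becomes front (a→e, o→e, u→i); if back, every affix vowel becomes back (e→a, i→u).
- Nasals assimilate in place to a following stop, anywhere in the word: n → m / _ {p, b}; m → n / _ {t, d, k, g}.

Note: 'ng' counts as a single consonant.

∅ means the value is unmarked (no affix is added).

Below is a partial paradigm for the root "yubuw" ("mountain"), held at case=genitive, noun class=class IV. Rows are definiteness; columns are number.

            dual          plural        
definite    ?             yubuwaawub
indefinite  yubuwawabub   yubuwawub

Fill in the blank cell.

yubuwaawabub

Attach definiteness definite -e (after consonant 'w') → yubuwe.
Attach case genitive -ew → yubuweew.
Attach number dual -eb → yubuweeweb.
Attach noun class class IV -ub → yubuweewebub.
Apply vowel harmony: yubuweewebub → yubuwaawabub.
Nasal assimilation: no change.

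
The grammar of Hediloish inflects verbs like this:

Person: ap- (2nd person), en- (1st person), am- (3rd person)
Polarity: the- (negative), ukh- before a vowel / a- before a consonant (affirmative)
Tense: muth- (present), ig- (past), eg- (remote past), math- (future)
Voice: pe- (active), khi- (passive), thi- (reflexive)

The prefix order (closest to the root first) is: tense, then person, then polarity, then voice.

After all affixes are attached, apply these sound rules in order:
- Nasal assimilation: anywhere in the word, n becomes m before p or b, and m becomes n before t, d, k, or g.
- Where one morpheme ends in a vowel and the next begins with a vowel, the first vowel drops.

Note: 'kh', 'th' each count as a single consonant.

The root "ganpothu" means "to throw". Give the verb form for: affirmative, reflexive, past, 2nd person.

Attach tense past ig- → igganpothu.
Attach person 2nd person ap- → apigganpothu.
Attach polarity affirmative ukh- (before vowel 'a') → ukhapigganpothu.
Attach voice reflexive thi- → thiukhapigganpothu.
Apply nasal assimilation: thiukhapigganpothu → thiukhapiggampothu.
Apply vowel deletion: thiukhapiggampothu → thukhapiggampothu.

thukhapiggampothu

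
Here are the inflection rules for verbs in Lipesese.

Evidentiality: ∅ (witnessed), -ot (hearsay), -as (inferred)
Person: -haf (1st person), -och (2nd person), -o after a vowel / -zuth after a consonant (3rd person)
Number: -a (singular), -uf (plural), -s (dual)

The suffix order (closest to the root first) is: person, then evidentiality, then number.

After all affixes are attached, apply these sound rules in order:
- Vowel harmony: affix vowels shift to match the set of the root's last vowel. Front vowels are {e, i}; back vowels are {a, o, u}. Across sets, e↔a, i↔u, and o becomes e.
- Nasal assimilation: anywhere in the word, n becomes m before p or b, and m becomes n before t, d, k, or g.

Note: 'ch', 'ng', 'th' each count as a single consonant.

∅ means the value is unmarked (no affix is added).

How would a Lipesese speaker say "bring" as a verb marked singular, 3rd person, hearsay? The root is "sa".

Attach person 3rd person -o (after vowel 'a') → sao.
Attach evidentiality hearsay -ot → saoot.
Attach number singular -a → saoota.
Vowel harmony: no change.
Nasal assimilation: no change.

saoota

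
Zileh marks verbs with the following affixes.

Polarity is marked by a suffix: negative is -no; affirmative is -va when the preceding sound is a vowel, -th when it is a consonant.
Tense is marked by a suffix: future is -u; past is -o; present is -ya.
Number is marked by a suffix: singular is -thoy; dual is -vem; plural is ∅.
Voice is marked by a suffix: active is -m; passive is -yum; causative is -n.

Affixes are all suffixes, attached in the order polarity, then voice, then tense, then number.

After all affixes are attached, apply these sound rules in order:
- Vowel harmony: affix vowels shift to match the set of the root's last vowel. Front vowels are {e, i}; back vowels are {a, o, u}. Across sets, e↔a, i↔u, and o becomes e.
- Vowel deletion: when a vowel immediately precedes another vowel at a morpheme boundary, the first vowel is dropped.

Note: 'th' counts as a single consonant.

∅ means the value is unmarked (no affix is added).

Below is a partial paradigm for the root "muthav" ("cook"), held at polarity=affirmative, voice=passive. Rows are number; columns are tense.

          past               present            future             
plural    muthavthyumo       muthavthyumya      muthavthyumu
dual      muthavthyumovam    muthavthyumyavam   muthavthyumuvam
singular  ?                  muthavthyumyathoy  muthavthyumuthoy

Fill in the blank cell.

muthavthyumothoy

Attach polarity affirmative -th (after consonant 'v') → muthavth.
Attach voice passive -yum → muthavthyum.
Attach tense past -o → muthavthyumo.
Attach number singular -thoy → muthavthyumothoy.
Vowel harmony: no change.
Vowel deletion: no change.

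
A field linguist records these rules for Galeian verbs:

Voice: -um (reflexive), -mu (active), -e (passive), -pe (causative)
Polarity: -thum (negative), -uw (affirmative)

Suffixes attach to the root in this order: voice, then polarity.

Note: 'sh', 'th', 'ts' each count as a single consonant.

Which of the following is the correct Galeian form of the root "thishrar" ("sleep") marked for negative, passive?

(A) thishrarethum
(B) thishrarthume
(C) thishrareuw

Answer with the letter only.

Attach voice passive -e → thishrare.
Attach polarity negative -thum → thishrarethum.
So the correct form is thishrarethum, option (A).
(B) thishrarthume is wrong: it has the affixes in the wrong order.
(C) thishrareuw is wrong: it uses affirmative instead of negative for polarity.

A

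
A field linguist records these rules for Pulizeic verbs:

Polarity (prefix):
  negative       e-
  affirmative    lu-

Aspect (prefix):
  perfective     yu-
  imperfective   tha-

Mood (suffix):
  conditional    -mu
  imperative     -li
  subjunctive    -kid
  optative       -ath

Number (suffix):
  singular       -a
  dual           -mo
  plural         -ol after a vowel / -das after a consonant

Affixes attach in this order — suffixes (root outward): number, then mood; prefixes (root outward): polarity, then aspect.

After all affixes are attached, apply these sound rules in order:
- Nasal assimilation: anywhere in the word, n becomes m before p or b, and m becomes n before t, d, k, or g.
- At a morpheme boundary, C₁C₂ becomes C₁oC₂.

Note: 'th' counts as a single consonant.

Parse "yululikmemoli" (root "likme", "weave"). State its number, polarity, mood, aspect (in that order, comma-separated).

dual, affirmative, imperative, perfective

Segment: yu-lu-likme-mo-li.
number: -mo → dual.
polarity: lu- → affirmative.
mood: -li → imperative.
aspect: yu- → perfective.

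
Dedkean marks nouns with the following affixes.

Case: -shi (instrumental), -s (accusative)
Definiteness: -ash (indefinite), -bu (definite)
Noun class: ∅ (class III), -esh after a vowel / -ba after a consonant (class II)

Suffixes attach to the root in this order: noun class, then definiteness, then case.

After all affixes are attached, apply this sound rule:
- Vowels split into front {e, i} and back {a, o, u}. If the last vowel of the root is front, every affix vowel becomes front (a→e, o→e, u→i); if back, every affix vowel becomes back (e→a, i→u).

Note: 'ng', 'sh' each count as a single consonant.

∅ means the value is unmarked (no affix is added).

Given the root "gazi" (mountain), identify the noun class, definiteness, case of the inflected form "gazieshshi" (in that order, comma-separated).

class III, indefinite, instrumental

Segment: gazi-ash-shi.
noun class: ∅ → class III.
definiteness: -ash → indefinite.
case: -shi → instrumental.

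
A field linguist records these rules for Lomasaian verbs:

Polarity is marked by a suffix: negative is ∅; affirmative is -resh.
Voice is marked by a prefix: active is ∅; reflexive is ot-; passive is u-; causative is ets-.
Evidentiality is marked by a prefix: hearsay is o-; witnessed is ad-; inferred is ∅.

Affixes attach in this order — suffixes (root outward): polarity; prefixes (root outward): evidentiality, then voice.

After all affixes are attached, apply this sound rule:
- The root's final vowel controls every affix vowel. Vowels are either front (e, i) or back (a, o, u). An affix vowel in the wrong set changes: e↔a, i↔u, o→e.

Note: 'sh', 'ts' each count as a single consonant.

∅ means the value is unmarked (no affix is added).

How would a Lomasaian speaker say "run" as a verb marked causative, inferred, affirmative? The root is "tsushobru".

evidentiality = inferred: zero marking, form stays tsushobru.
Attach polarity affirmative -resh → tsushobruresh.
Attach voice causative ets- → etstsushobruresh.
Apply vowel harmony: etstsushobruresh → atstsushobrurash.

atstsushobrurash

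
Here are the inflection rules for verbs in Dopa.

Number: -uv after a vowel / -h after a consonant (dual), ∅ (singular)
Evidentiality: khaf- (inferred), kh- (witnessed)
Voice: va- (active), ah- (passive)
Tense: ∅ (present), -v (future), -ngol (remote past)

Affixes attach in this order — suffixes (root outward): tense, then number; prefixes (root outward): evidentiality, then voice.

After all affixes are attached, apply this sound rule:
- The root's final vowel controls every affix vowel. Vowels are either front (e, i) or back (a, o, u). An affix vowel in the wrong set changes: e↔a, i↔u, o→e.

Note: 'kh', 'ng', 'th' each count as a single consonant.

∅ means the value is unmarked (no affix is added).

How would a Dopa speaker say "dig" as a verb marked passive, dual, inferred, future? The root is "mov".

ahkhafmovvh

Attach tense future -v → movv.
Attach number dual -h (after consonant 'v') → movvh.
Attach evidentiality inferred khaf- → khafmovvh.
Attach voice passive ah- → ahkhafmovvh.
Vowel harmony: no change.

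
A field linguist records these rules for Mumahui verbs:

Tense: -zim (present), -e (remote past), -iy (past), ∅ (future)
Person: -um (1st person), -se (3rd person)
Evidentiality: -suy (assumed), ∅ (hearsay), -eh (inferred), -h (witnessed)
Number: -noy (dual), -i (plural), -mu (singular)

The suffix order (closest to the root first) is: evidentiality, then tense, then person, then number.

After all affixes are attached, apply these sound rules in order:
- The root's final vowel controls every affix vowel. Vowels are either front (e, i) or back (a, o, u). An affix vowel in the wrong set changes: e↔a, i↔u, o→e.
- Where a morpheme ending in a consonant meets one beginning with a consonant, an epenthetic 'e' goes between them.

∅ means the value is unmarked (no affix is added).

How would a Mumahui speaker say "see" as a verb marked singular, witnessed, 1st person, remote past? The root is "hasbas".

Attach evidentiality witnessed -h → hasbash.
Attach tense remote past -e → hasbashe.
Attach person 1st person -um → hasbasheum.
Attach number singular -mu → hasbasheummu.
Apply vowel harmony: hasbasheummu → hasbashaummu.
Apply epenthesis: hasbashaummu → hasbasehaumemu.

hasbasehaumemu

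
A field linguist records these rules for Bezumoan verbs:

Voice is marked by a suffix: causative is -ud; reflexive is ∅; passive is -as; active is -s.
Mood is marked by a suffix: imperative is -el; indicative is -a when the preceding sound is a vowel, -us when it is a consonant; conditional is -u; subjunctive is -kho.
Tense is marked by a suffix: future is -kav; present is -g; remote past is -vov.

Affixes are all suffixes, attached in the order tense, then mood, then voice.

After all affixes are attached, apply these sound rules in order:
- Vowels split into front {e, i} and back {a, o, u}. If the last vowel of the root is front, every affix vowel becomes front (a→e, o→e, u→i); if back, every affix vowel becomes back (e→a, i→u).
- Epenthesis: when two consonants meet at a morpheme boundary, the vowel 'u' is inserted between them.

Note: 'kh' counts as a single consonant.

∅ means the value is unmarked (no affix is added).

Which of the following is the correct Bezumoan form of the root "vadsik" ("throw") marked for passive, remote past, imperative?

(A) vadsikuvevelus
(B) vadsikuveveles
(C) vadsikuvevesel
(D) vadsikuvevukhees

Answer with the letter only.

Attach tense remote past -vov → vadsikvov.
Attach mood imperative -el → vadsikvovel.
Attach voice passive -as → vadsikvovelas.
Apply vowel harmony: vadsikvovelas → vadsikveveles.
Apply epenthesis: vadsikveveles → vadsikuveveles.
So the correct form is vadsikuveveles, option (B).
(D) vadsikuvevukhees is wrong: it uses subjunctive instead of imperative for mood.
(C) vadsikuvevesel is wrong: it has the affixes in the wrong order.
(A) vadsikuvevelus is wrong: it uses active instead of passive for voice.

B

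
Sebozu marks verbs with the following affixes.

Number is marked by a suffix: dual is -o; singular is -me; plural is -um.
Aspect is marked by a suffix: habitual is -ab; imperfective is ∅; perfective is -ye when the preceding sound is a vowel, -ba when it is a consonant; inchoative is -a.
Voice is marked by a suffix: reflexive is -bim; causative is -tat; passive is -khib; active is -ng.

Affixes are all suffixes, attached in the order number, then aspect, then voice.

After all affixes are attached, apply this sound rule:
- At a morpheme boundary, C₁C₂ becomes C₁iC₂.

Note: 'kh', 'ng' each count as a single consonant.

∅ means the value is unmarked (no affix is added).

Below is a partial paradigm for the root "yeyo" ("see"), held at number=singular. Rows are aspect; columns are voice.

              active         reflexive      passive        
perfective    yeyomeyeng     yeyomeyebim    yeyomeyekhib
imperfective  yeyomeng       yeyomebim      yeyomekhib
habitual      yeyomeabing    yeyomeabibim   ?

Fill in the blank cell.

yeyomeabikhib

Attach number singular -me → yeyome.
Attach aspect habitual -ab → yeyomeab.
Attach voice passive -khib → yeyomeabkhib.
Apply epenthesis: yeyomeabkhib → yeyomeabikhib.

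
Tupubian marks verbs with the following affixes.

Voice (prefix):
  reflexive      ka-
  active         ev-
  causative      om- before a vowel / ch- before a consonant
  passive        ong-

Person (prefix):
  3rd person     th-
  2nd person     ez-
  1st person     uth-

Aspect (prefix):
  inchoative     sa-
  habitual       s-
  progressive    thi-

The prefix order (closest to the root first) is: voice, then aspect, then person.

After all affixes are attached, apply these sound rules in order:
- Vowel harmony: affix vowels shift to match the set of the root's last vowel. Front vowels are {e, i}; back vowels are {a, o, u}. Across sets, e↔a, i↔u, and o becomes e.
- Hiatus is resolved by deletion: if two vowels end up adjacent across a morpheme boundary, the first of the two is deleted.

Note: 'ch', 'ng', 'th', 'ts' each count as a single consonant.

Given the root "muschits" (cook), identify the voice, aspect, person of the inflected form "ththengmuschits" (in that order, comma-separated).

Segment: th-thi-ong-muschits.
voice: ong- → passive.
aspect: thi- → progressive.
person: th- → 3rd person.

passive, progressive, 3rd person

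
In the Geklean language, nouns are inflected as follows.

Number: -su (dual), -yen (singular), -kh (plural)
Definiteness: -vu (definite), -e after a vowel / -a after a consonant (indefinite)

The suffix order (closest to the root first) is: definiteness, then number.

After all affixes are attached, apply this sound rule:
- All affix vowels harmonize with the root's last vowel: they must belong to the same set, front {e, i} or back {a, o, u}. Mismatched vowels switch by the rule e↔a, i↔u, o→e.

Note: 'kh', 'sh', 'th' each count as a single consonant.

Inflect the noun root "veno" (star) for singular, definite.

venovuyan

Attach definiteness definite -vu → venovu.
Attach number singular -yen → venovuyen.
Apply vowel harmony: venovuyen → venovuyan.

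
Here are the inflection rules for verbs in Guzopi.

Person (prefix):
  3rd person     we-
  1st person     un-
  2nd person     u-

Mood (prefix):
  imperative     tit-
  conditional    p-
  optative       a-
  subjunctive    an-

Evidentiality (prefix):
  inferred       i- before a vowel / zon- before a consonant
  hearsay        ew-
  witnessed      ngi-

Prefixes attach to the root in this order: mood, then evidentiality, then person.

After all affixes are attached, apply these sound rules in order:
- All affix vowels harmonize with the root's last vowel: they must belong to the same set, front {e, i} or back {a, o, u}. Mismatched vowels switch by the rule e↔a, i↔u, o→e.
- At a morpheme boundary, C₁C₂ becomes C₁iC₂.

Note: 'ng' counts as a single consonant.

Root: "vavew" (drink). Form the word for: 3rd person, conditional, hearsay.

Attach mood conditional p- → pvavew.
Attach evidentiality hearsay ew- → ewpvavew.
Attach person 3rd person we- → weewpvavew.
Vowel harmony: no change.
Apply epenthesis: weewpvavew → weewipivavew.

weewipivavew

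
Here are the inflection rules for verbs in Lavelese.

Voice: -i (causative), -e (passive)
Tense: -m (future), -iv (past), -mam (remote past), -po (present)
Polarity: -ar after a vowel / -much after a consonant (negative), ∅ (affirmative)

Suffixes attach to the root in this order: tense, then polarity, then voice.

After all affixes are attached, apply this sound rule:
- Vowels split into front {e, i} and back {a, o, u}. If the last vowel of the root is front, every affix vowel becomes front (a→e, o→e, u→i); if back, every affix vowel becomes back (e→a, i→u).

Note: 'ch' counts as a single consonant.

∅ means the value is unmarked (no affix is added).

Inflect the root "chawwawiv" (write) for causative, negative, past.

chawwawivivmichi

Attach tense past -iv → chawwawiviv.
Attach polarity negative -much (after consonant 'v') → chawwawivivmuch.
Attach voice causative -i → chawwawivivmuchi.
Apply vowel harmony: chawwawivivmuchi → chawwawivivmichi.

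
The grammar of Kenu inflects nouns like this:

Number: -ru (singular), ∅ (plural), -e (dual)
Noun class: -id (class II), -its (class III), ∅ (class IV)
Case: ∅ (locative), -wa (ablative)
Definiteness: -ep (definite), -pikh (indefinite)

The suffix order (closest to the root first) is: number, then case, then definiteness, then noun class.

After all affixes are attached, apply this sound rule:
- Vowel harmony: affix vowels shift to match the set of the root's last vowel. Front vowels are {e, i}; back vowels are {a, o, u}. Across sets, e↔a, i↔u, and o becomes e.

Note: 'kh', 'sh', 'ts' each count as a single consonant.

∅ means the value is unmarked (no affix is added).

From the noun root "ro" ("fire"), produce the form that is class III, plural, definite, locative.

roaputs

number = plural: zero marking, form stays ro.
case = locative: zero marking, form stays ro.
Attach definiteness definite -ep → roep.
Attach noun class class III -its → roepits.
Apply vowel harmony: roepits → roaputs.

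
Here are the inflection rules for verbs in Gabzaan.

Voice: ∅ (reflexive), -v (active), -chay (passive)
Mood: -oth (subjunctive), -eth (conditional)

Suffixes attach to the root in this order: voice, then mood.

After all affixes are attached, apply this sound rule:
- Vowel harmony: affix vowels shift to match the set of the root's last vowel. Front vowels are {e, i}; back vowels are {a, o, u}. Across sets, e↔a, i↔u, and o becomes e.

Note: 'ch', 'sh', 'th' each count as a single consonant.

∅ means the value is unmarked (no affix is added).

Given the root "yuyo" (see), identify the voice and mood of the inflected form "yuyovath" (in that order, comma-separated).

Segment: yuyo-v-eth.
voice: -v → active.
mood: -eth → conditional.

active, conditional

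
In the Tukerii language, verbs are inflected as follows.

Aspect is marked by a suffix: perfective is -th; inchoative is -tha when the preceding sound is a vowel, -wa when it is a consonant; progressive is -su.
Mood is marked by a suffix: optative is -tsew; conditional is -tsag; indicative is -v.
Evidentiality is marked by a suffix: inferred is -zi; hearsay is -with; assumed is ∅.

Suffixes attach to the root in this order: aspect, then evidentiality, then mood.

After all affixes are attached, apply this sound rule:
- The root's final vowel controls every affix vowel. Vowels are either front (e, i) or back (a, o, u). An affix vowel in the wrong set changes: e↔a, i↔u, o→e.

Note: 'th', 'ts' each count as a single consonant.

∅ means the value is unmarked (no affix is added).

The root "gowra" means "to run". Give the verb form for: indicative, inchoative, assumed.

Attach aspect inchoative -tha (after vowel 'a') → gowratha.
evidentiality = assumed: zero marking, form stays gowratha.
Attach mood indicative -v → gowrathav.
Vowel harmony: no change.

gowrathav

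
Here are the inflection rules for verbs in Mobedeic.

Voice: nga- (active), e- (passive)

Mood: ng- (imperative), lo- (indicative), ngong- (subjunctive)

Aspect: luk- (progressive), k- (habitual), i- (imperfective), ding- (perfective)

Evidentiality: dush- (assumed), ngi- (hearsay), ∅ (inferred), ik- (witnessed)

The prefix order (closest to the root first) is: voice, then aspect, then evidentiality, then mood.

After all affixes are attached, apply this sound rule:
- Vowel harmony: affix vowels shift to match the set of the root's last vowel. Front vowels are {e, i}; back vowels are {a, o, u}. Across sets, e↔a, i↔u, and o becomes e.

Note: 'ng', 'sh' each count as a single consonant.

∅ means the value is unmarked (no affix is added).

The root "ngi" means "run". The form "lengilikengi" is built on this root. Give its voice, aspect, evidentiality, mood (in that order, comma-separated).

passive, progressive, hearsay, indicative

Segment: lo-ngi-luk-e-ngi.
voice: e- → passive.
aspect: luk- → progressive.
evidentiality: ngi- → hearsay.
mood: lo- → indicative.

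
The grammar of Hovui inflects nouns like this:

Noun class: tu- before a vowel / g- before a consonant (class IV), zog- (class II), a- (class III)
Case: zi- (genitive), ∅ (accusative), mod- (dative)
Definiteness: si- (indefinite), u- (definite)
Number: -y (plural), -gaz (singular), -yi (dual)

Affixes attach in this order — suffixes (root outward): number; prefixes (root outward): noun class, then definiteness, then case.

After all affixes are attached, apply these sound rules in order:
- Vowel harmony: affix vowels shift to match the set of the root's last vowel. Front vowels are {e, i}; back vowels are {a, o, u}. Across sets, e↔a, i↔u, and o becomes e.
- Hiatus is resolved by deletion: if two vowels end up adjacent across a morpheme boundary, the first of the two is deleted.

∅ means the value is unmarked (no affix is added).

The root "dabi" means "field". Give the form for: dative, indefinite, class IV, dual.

medsigdabiyi

Attach noun class class IV g- (before consonant 'd') → gdabi.
Attach number dual -yi → gdabiyi.
Attach definiteness indefinite si- → sigdabiyi.
Attach case dative mod- → modsigdabiyi.
Apply vowel harmony: modsigdabiyi → medsigdabiyi.
Vowel deletion: no change.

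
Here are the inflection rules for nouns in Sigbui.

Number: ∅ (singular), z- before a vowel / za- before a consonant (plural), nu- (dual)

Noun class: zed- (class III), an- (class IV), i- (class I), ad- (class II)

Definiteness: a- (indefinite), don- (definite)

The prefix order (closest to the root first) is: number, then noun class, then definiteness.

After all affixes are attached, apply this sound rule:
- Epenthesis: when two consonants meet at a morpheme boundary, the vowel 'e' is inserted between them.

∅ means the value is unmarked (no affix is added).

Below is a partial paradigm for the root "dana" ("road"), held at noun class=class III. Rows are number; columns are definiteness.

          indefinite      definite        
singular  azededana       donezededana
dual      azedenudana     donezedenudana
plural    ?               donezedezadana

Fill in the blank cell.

azedezadana

Attach number plural za- (before consonant 'd') → zadana.
Attach noun class class III zed- → zedzadana.
Attach definiteness indefinite a- → azedzadana.
Apply epenthesis: azedzadana → azedezadana.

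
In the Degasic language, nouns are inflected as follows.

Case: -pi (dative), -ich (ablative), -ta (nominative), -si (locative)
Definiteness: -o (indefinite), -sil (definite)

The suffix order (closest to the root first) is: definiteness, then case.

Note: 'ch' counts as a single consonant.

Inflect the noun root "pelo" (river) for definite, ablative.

pelosilich

Attach definiteness definite -sil → pelosil.
Attach case ablative -ich → pelosilich.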